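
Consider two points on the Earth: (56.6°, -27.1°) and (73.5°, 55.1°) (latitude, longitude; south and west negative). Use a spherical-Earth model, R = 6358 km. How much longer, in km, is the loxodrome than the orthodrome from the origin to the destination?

Great circle: cos σ = sin φ₁ sin φ₂ + cos φ₁ cos φ₂ cos Δλ,  σ = 0.6064 rad → d_gc = 3855.69 km
Rhumb line: Δψ = +0.7271, q = Δφ/Δψ = 0.4056, d_rh = R√(Δφ²+q²Δλ²) = 4148.22 km
Excess = 4148.22 − 3855.69 = 292.53 ≈ 293 km

293 km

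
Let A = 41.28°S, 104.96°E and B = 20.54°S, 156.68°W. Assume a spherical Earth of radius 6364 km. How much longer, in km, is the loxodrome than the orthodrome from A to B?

Great circle: cos σ = sin φ₁ sin φ₂ + cos φ₁ cos φ₂ cos Δλ,  σ = 1.4413 rad → d_gc = 9172.3 km
Rhumb line: Δψ = +0.4259, q = Δφ/Δψ = 0.8499, d_rh = R√(Δφ²+q²Δλ²) = 9566.4 km
Excess = 9566.4 − 9172.3 = 394.1 ≈ 394 km

394 km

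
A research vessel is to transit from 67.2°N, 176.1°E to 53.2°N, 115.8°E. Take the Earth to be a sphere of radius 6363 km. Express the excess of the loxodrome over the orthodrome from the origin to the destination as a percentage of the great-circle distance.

Great circle: σ = 0.5488 rad → d_gc = Rσ = 3491.7 km
Rhumb: Δφ = -0.2443, Δλ = -1.0524, Δψ = -0.5006, q = Δφ/Δψ = 0.4881 → d_rh = R√(Δφ²+q²Δλ²) = 3619.3 km
Excess = (3619.3 − 3491.7) / 3491.7 = 127.6 / 3491.7 = 3.654% ≈ 3.7%

3.7%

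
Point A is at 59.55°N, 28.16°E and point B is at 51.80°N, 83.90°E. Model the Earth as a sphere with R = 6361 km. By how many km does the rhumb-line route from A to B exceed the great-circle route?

98 km

Great circle: cos σ = sin φ₁ sin φ₂ + cos φ₁ cos φ₂ cos Δλ,  σ = 0.5474 rad → d_gc = 3481.9 km
Rhumb line: Δψ = -0.2409, q = Δφ/Δψ = 0.5616, d_rh = R√(Δφ²+q²Δλ²) = 3580.3 km
Excess = 3580.3 − 3481.9 = 98.4 ≈ 98 km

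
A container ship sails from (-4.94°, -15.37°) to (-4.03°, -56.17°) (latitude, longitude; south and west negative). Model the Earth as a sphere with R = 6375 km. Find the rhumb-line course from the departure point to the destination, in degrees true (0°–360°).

271.3°

Meridional parts: M(φ₁)=-0.0863, M(φ₂)=-0.0704 → ΔM = +0.0159;  Δλ = -0.7121 rad
tan C = Δλ / ΔM = -44.6974 → C = 271.28°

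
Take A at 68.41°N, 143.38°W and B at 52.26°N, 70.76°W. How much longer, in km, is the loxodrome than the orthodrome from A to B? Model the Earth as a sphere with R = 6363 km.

221 km

Great circle: cos σ = sin φ₁ sin φ₂ + cos φ₁ cos φ₂ cos Δλ,  σ = 0.6392 rad → d_gc = 4067.0 km
Rhumb line: Δψ = -0.5837, q = Δφ/Δψ = 0.4829, d_rh = R√(Δφ²+q²Δλ²) = 4287.9 km
Excess = 4287.9 − 4067.0 = 220.9 ≈ 221 km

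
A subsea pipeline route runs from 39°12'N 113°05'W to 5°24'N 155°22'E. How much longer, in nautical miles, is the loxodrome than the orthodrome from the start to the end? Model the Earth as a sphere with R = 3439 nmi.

Great circle: cos σ = sin φ₁ sin φ₂ + cos φ₁ cos φ₂ cos Δλ,  σ = 1.5322 rad → d_gc = 5269.2 nmi
Rhumb line: Δψ = -0.6504, q = Δφ/Δψ = 0.9070, d_rh = R√(Δφ²+q²Δλ²) = 5381.1 nmi
Excess = 5381.1 − 5269.2 = 111.9 ≈ 112 nmi

112 nmi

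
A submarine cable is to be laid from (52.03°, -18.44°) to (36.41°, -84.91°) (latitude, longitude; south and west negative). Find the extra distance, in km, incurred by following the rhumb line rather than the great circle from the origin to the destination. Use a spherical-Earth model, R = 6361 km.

161 km

Great circle: cos σ = sin φ₁ sin φ₂ + cos φ₁ cos φ₂ cos Δλ,  σ = 0.8425 rad → d_gc = 5359.1 km
Rhumb line: Δψ = -0.3839, q = Δφ/Δψ = 0.7102, d_rh = R√(Δφ²+q²Δλ²) = 5520.3 km
Excess = 5520.3 − 5359.1 = 161.2 ≈ 161 km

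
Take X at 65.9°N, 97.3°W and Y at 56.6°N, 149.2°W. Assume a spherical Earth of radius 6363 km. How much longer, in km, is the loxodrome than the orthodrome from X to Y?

Great circle: cos σ = sin φ₁ sin φ₂ + cos φ₁ cos φ₂ cos Δλ,  σ = 0.4492 rad → d_gc = 2858.6 km
Rhumb line: Δψ = -0.3403, q = Δφ/Δψ = 0.4769, d_rh = R√(Δφ²+q²Δλ²) = 2936.5 km
Excess = 2936.5 − 2858.6 = 77.9 ≈ 78 km

78 km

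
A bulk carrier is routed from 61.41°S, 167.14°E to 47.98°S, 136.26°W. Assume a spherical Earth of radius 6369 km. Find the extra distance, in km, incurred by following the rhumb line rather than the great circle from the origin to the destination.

108 km

Great circle: cos σ = sin φ₁ sin φ₂ + cos φ₁ cos φ₂ cos Δλ,  σ = 0.5941 rad → d_gc = 3783.7 km
Rhumb line: Δψ = +0.4103, q = Δφ/Δψ = 0.5713, d_rh = R√(Δφ²+q²Δλ²) = 3891.9 km
Excess = 3891.9 − 3783.7 = 108.2 ≈ 108 km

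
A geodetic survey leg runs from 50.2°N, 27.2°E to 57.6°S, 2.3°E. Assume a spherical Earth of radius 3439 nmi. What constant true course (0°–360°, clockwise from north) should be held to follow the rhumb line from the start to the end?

Meridional parts: M(φ₁)=+1.0161, M(φ₂)=-1.2361 → ΔM = -2.2522;  Δλ = -0.4346 rad
tan C = Δλ / ΔM = +0.1930 → C = 190.92°

190.9°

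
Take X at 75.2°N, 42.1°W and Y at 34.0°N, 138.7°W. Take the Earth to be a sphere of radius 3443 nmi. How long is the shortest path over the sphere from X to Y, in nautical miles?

Haversine: a = sin²(Δφ/2)+cos φ₁ cos φ₂ sin²(Δλ/2) = 0.24185;  σ = 2·atan2(√a,√(1−a))
σ = 58.916° → d = Rσ = 3443·1.02827 = 3540 nmi

3540 nmi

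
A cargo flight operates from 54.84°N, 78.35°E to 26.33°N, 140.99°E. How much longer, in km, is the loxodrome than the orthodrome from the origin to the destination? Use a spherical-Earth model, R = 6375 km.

140 km

Great circle: cos σ = sin φ₁ sin φ₂ + cos φ₁ cos φ₂ cos Δλ,  σ = 0.9275 rad → d_gc = 5913.0 km
Rhumb line: Δψ = -0.6727, q = Δφ/Δψ = 0.7396, d_rh = R√(Δφ²+q²Δλ²) = 6052.9 km
Excess = 6052.9 − 5913.0 = 139.9 ≈ 140 km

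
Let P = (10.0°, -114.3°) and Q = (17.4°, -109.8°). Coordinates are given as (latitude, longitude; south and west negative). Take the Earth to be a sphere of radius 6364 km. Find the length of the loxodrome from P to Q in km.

954 km

Rhumb course C = atan2(Δλ, Δψ) with Δψ = ln[tan(π/4+φ₂/2)/tan(π/4+φ₁/2)] = +0.1330, Δλ = +0.0785 → C = 30.56°
d = R·|Δφ| / |cos C| = 6364·0.12915 / 0.86114 = 954 km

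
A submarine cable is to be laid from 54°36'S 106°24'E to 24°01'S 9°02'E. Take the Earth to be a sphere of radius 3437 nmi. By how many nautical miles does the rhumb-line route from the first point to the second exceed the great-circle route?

Great circle: cos σ = sin φ₁ sin φ₂ + cos φ₁ cos φ₂ cos Δλ,  σ = 1.3037 rad → d_gc = 4480.9 nmi
Rhumb line: Δψ = +0.7101, q = Δφ/Δψ = 0.7517, d_rh = R√(Δφ²+q²Δλ²) = 4758.3 nmi
Excess = 4758.3 − 4480.9 = 277.4 ≈ 277 nmi

277 nmi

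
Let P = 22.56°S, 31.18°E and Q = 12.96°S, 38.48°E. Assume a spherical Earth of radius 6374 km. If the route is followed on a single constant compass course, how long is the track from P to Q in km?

1318 km

Δψ = ln[tan(π/4+φ₂/2)/tan(π/4+φ₁/2)] = +0.1762;  Δφ = +0.1676 rad,  Δλ = +0.1274 rad
q = Δφ/Δψ = 0.9510
d = R·√(Δφ² + q²Δλ²) = 6374·0.20677 = 1318 km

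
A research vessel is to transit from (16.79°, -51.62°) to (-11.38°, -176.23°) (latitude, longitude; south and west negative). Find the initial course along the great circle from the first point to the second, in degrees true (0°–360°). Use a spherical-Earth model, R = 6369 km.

θ = atan2( sin Δλ·cos φ₂ ,  cos φ₁ sin φ₂ − sin φ₁ cos φ₂ cos Δλ )
  = atan2(-0.8069, -0.0281) = 268.01°

268.0°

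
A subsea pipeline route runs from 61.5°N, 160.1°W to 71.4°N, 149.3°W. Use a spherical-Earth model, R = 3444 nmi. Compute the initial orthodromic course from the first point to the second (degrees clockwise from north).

N = sin Δλ·cos φ₂ = +0.0598;  D = cos φ₁ sin φ₂ − sin φ₁ cos φ₂ cos Δλ = +0.1769
initial course = atan2(N, D) = 18.67°

18.7°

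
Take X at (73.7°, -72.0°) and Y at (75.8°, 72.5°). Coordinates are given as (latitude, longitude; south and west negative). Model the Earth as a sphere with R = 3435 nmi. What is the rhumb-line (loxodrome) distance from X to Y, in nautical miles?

2279 nmi

Δψ = ln[tan(π/4+φ₂/2)/tan(π/4+φ₁/2)] = +0.1396;  Δφ = +0.0367 rad,  Δλ = +2.5220 rad
q = Δφ/Δψ = 0.2626
d = R·√(Δφ² + q²Δλ²) = 3435·0.66334 = 2279 nmi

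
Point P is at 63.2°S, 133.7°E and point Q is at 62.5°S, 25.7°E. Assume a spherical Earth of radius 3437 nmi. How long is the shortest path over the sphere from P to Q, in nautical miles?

cos σ = sin φ₁ sin φ₂ + cos φ₁ cos φ₂ cos Δλ
      = sin(-63.20°)sin(-62.50°) + cos(-63.20°)cos(-62.50°)cos(-108.00°) = 0.7274
σ = 43.331° → d = Rσ = 3437·0.75627 = 2599 nmi

2599 nmi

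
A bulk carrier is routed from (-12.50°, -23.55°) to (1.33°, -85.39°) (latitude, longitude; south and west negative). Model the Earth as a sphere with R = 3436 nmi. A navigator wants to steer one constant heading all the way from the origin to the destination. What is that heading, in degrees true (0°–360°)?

Δψ = ln[tan(π/4+φ₂/2)/tan(π/4+φ₁/2)] = +0.2431
Δλ = -1.0793 rad (taken the short way round)
course = atan2(Δλ, Δψ) = 282.69°

282.7°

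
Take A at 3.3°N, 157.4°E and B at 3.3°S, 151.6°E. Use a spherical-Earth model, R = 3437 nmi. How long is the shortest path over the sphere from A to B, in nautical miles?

Haversine: a = sin²(Δφ/2)+cos φ₁ cos φ₂ sin²(Δλ/2) = 0.00586;  σ = 2·atan2(√a,√(1−a))
σ = 8.784° → d = Rσ = 3437·0.15331 = 527 nmi

527 nmi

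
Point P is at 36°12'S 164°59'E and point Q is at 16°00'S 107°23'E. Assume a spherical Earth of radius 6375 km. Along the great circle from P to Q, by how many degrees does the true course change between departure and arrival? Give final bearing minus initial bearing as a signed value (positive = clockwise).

Initial bearing θ₁ = atan2(sin Δλ cos φ₂, cos φ₁ sin φ₂ − sin φ₁ cos φ₂ cos Δλ) = 275.75°
Final bearing θ₂ = (initial bearing from the destination back to the start) + 180° = 303.36°
Δθ = θ₂ − θ₁ = +27.6°

+27.6°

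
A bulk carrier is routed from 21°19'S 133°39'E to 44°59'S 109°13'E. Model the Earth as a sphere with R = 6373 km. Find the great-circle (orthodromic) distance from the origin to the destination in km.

Haversine: a = sin²(Δφ/2)+cos φ₁ cos φ₂ sin²(Δλ/2) = 0.07156;  σ = 2·atan2(√a,√(1−a))
σ = 31.031° → d = Rσ = 6373·0.54160 = 3452 km

3452 km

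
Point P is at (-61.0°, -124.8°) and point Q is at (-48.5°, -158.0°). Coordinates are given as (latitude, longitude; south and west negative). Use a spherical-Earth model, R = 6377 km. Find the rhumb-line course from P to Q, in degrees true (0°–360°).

303.4°

Meridional parts: M(φ₁)=-1.3524, M(φ₂)=-0.9706 → ΔM = +0.3818;  Δλ = -0.5794 rad
tan C = Δλ / ΔM = -1.5175 → C = 303.38°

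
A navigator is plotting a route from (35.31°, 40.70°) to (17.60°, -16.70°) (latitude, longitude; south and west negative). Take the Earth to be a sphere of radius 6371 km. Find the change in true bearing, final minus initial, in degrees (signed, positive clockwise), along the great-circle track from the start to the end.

-27.7°

Initial bearing θ₁ = atan2(sin Δλ cos φ₂, cos φ₁ sin φ₂ − sin φ₁ cos φ₂ cos Δλ) = 266.43°
Final bearing θ₂ = (initial bearing from the destination back to the start) + 180° = 238.70°
Δθ = θ₂ − θ₁ = -27.7°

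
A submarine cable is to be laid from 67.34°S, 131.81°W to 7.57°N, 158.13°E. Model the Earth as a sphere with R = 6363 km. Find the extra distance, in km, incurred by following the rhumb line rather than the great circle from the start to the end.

228 km

Great circle: cos σ = sin φ₁ sin φ₂ + cos φ₁ cos φ₂ cos Δλ,  σ = 1.5621 rad → d_gc = 9939.8 km
Rhumb line: Δψ = +1.7401, q = Δφ/Δψ = 0.7513, d_rh = R√(Δφ²+q²Δλ²) = 10167.7 km
Excess = 10167.7 − 9939.8 = 227.9 ≈ 228 km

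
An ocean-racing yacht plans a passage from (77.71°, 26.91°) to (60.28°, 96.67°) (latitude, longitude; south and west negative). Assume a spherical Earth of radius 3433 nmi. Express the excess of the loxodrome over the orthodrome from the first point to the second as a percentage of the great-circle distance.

5.6%

Great circle: σ = 0.4842 rad → d_gc = Rσ = 1662.1 nmi
Rhumb: Δφ = -0.3042, Δλ = +1.2175, Δψ = -0.9020, q = Δφ/Δψ = 0.3373 → d_rh = R√(Δφ²+q²Δλ²) = 1754.4 nmi
Excess = (1754.4 − 1662.1) / 1662.1 = 92.3 / 1662.1 = 5.553% ≈ 5.6%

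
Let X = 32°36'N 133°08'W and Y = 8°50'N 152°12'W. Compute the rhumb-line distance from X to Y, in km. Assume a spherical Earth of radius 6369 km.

3292 km

Δψ = ln[tan(π/4+φ₂/2)/tan(π/4+φ₁/2)] = -0.4476;  Δφ = -0.4148 rad,  Δλ = -0.3328 rad
q = Δφ/Δψ = 0.9267
d = R·√(Δφ² + q²Δλ²) = 6369·0.51687 = 3292 km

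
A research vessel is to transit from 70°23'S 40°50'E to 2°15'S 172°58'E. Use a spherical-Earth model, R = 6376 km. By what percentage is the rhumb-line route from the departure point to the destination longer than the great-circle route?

13.2%

Great circle: σ = 1.7600 rad → d_gc = Rσ = 11221.7 km
Rhumb: Δφ = +1.1892, Δλ = +2.3062, Δψ = +1.7159, q = Δφ/Δψ = 0.6930 → d_rh = R√(Δφ²+q²Δλ²) = 12701.6 km
Excess = (12701.6 − 11221.7) / 11221.7 = 1479.9 / 11221.7 = 13.19% ≈ 13.2%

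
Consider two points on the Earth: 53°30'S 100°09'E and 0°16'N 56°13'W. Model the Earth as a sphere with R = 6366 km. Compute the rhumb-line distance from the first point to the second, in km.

Δψ = ln[tan(π/4+φ₂/2)/tan(π/4+φ₁/2)] = +1.1141;  Δφ = +0.9384 rad,  Δλ = -2.7291 rad
q = Δφ/Δψ = 0.8423
d = R·√(Δφ² + q²Δλ²) = 6366·2.48295 = 15806 km

15806 km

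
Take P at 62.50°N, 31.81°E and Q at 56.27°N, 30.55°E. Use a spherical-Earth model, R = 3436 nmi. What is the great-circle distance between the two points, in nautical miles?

cos σ = sin φ₁ sin φ₂ + cos φ₁ cos φ₂ cos Δλ
      = sin(62.50°)sin(56.27°) + cos(62.50°)cos(56.27°)cos(-1.26°) = 0.9940
σ = 6.263° → d = Rσ = 3436·0.10930 = 376 nmi

376 nmi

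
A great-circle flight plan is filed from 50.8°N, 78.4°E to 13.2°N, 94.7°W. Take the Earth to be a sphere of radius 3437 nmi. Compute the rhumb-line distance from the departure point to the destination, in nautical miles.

Δψ = ln[tan(π/4+φ₂/2)/tan(π/4+φ₁/2)] = -0.8001;  Δφ = -0.6562 rad,  Δλ = -3.0212 rad
q = Δφ/Δψ = 0.8202
d = R·√(Δφ² + q²Δλ²) = 3437·2.56327 = 8810 nmi

8810 nmi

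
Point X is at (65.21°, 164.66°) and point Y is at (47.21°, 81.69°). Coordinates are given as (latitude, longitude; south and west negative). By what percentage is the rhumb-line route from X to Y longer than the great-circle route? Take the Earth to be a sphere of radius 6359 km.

Great circle: σ = 0.7939 rad → d_gc = Rσ = 5048.3 km
Rhumb: Δφ = -0.3142, Δλ = -1.4481, Δψ = -0.5781, q = Δφ/Δψ = 0.5434 → d_rh = R√(Δφ²+q²Δλ²) = 5387.9 km
Excess = (5387.9 − 5048.3) / 5048.3 = 339.6 / 5048.3 = 6.73% ≈ 6.7%

6.7%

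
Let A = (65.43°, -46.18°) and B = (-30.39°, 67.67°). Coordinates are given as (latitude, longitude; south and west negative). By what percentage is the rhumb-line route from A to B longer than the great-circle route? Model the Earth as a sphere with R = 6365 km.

4.1%

Great circle: σ = 2.2207 rad → d_gc = Rσ = 14134.7 km
Rhumb: Δφ = -1.6724, Δλ = +1.9871, Δψ = -2.0815, q = Δφ/Δψ = 0.8034 → d_rh = R√(Δφ²+q²Δλ²) = 14716.1 km
Excess = (14716.1 − 14134.7) / 14134.7 = 581.4 / 14134.7 = 4.11% ≈ 4.1%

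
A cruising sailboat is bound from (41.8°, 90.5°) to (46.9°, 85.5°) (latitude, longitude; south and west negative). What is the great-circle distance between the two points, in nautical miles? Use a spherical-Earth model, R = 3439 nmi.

374 nmi

cos σ = sin φ₁ sin φ₂ + cos φ₁ cos φ₂ cos Δλ
      = sin(41.80°)sin(46.90°) + cos(41.80°)cos(46.90°)cos(-5.00°) = 0.9941
σ = 6.226° → d = Rσ = 3439·0.10866 = 374 nmi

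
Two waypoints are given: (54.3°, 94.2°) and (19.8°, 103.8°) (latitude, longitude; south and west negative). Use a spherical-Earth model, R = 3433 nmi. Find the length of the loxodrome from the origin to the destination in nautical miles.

2114 nmi

Δψ = ln[tan(π/4+φ₂/2)/tan(π/4+φ₁/2)] = -0.7805;  Δφ = -0.6021 rad,  Δλ = +0.1676 rad
q = Δφ/Δψ = 0.7715
d = R·√(Δφ² + q²Δλ²) = 3433·0.61586 = 2114 nmi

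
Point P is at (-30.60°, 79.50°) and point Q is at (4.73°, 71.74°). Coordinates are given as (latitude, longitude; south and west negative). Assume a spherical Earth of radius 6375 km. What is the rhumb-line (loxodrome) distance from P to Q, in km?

Δψ = ln[tan(π/4+φ₂/2)/tan(π/4+φ₁/2)] = +0.6441;  Δφ = +0.6166 rad,  Δλ = -0.1354 rad
q = Δφ/Δψ = 0.9574
d = R·√(Δφ² + q²Δλ²) = 6375·0.63011 = 4017 km

4017 km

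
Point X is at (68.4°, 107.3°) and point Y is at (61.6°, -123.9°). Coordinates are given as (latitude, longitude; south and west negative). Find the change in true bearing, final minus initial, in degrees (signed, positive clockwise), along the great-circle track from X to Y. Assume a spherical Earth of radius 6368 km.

Initial bearing θ₁ = atan2(sin Δλ cos φ₂, cos φ₁ sin φ₂ − sin φ₁ cos φ₂ cos Δλ) = 31.67°
Final bearing θ₂ = (initial bearing from the destination back to the start) + 180° = 156.03°
Δθ = θ₂ − θ₁ = +124.4°

+124.4°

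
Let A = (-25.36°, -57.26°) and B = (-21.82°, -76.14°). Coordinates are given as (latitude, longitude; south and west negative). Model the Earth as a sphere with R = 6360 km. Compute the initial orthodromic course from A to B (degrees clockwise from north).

N = sin Δλ·cos φ₂ = -0.3004;  D = cos φ₁ sin φ₂ − sin φ₁ cos φ₂ cos Δλ = +0.0404
initial course = atan2(N, D) = 277.65°

277.7°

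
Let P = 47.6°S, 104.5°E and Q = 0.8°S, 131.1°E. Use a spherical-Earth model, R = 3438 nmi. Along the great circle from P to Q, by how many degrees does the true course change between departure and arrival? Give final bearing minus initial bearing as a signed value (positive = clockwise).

-12.1°

At departure: θ₁ = atan2(sin Δλ cos φ₂, cos φ₁ sin φ₂ − sin φ₁ cos φ₂ cos Δλ) = 34.53°
At arrival: θ₂ = atan2(sin Δλ cos φ₁, −cos φ₂ sin φ₁ + sin φ₂ cos φ₁ cos Δλ) = 22.47°
Δθ = θ₂ − θ₁ = -12.1°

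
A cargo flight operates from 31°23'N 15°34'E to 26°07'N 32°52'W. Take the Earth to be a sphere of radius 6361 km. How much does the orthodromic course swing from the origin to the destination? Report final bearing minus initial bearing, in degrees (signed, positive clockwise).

-24.4°

At departure: θ₁ = atan2(sin Δλ cos φ₂, cos φ₁ sin φ₂ − sin φ₁ cos φ₂ cos Δλ) = 275.57°
At arrival: θ₂ = atan2(sin Δλ cos φ₁, −cos φ₂ sin φ₁ + sin φ₂ cos φ₁ cos Δλ) = 251.13°
Δθ = θ₂ − θ₁ = -24.4°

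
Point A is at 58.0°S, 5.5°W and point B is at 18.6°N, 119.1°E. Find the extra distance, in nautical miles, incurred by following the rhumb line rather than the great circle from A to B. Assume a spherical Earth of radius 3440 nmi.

Great circle: cos σ = sin φ₁ sin φ₂ + cos φ₁ cos φ₂ cos Δλ,  σ = 2.1600 rad → d_gc = 7430.4 nmi
Rhumb line: Δψ = +1.5796, q = Δφ/Δψ = 0.8463, d_rh = R√(Δφ²+q²Δλ²) = 7825.4 nmi
Excess = 7825.4 − 7430.4 = 395.0 ≈ 395 nmi

395 nmi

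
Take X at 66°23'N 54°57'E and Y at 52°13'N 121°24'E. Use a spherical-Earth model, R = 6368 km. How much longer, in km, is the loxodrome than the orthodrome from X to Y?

Great circle: cos σ = sin φ₁ sin φ₂ + cos φ₁ cos φ₂ cos Δλ,  σ = 0.6055 rad → d_gc = 3855.9 km
Rhumb line: Δψ = -0.4928, q = Δφ/Δψ = 0.5017, d_rh = R√(Δφ²+q²Δλ²) = 4026.2 km
Excess = 4026.2 − 3855.9 = 170.3 ≈ 170 km

170 km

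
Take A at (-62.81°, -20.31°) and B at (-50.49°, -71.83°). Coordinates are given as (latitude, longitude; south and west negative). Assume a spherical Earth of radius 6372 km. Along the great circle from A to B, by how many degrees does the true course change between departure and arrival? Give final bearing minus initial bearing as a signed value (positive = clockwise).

+44.1°

At departure: θ₁ = atan2(sin Δλ cos φ₂, cos φ₁ sin φ₂ − sin φ₁ cos φ₂ cos Δλ) = 269.95°
At arrival: θ₂ = atan2(sin Δλ cos φ₁, −cos φ₂ sin φ₁ + sin φ₂ cos φ₁ cos Δλ) = 314.09°
Δθ = θ₂ − θ₁ = +44.1°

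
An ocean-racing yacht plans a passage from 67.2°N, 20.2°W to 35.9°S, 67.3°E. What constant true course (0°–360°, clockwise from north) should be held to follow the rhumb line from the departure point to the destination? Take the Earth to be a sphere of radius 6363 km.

Δψ = ln[tan(π/4+φ₂/2)/tan(π/4+φ₁/2)] = -2.2734
Δλ = +1.5272 rad (taken the short way round)
course = atan2(Δλ, Δψ) = 146.11°

146.1°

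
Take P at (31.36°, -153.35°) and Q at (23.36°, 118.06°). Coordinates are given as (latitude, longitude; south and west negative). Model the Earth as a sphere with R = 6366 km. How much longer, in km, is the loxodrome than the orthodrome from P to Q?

Great circle: cos σ = sin φ₁ sin φ₂ + cos φ₁ cos φ₂ cos Δλ,  σ = 1.3432 rad → d_gc = 8550.8 km
Rhumb line: Δψ = -0.1574, q = Δφ/Δψ = 0.8870, d_rh = R√(Δφ²+q²Δλ²) = 8776.2 km
Excess = 8776.2 − 8550.8 = 225.4 ≈ 225 km

225 km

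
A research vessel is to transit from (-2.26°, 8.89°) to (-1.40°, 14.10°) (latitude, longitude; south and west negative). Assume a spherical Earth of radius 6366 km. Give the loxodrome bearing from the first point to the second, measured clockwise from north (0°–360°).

80.6°

Δψ = ln[tan(π/4+φ₂/2)/tan(π/4+φ₁/2)] = +0.0150
Δλ = +0.0909 rad (taken the short way round)
course = atan2(Δλ, Δψ) = 80.62°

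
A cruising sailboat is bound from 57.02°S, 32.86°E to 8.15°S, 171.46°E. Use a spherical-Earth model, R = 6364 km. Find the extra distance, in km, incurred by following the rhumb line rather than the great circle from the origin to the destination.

Great circle: cos σ = sin φ₁ sin φ₂ + cos φ₁ cos φ₂ cos Δλ,  σ = 1.8601 rad → d_gc = 11837.6 km
Rhumb line: Δψ = +1.0746, q = Δφ/Δψ = 0.7937, d_rh = R√(Δφ²+q²Δλ²) = 13370.7 km
Excess = 13370.7 − 11837.6 = 1533.1 ≈ 1533 km

1533 km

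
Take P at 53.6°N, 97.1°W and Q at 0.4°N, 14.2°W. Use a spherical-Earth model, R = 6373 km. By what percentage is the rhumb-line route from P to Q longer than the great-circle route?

Great circle: σ = 1.4917 rad → d_gc = Rσ = 9506.9 km
Rhumb: Δφ = -0.9285, Δλ = +1.4469, Δψ = -1.1054, q = Δφ/Δψ = 0.8400 → d_rh = R√(Δφ²+q²Δλ²) = 9747.3 km
Excess = (9747.3 − 9506.9) / 9506.9 = 240.4 / 9506.9 = 2.53% ≈ 2.5%

2.5%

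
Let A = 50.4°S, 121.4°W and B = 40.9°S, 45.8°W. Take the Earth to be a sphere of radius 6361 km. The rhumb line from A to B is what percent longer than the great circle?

4.2%

Great circle: σ = 0.8966 rad → d_gc = Rσ = 5703.0 km
Rhumb: Δφ = +0.1658, Δλ = +1.3195, Δψ = +0.2380, q = Δφ/Δψ = 0.6966 → d_rh = R√(Δφ²+q²Δλ²) = 5940.7 km
Excess = (5940.7 − 5703.0) / 5703.0 = 237.7 / 5703.0 = 4.17% ≈ 4.2%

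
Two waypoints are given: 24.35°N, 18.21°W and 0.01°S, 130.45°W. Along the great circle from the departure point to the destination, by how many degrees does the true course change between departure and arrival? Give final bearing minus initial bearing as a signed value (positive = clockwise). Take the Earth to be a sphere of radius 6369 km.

-35.6°

At departure: θ₁ = atan2(sin Δλ cos φ₂, cos φ₁ sin φ₂ − sin φ₁ cos φ₂ cos Δλ) = 279.56°
At arrival: θ₂ = atan2(sin Δλ cos φ₁, −cos φ₂ sin φ₁ + sin φ₂ cos φ₁ cos Δλ) = 243.95°
Δθ = θ₂ − θ₁ = -35.6°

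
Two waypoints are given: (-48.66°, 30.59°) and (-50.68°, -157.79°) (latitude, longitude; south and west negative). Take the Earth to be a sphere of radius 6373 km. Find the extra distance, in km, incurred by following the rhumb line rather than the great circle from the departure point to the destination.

Great circle: cos σ = sin φ₁ sin φ₂ + cos φ₁ cos φ₂ cos Δλ,  σ = 1.4033 rad → d_gc = 8942.9 km
Rhumb line: Δψ = -0.0545, q = Δφ/Δψ = 0.6471, d_rh = R√(Δφ²+q²Δλ²) = 12354.0 km
Excess = 12354.0 − 8942.9 = 3411.1 ≈ 3411 km

3411 km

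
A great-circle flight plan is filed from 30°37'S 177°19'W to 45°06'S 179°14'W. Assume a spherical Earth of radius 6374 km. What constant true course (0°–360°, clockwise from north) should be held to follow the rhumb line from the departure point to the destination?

185.9°

Meridional parts: M(φ₁)=-0.5618, M(φ₂)=-0.8838 → ΔM = -0.3221;  Δλ = -0.0335 rad
tan C = Δλ / ΔM = +0.1039 → C = 185.93°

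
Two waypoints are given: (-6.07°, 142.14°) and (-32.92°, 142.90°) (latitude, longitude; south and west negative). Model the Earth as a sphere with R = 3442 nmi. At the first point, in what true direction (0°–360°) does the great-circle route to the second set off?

178.6°

θ = atan2( sin Δλ·cos φ₂ ,  cos φ₁ sin φ₂ − sin φ₁ cos φ₂ cos Δλ )
  = atan2(+0.0111, -0.4517) = 178.59°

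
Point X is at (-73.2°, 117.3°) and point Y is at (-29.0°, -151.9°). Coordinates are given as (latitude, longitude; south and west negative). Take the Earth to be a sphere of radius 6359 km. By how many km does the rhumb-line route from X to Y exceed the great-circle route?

Great circle: cos σ = sin φ₁ sin φ₂ + cos φ₁ cos φ₂ cos Δλ,  σ = 1.0921 rad → d_gc = 6944.9 km
Rhumb line: Δψ = +1.3835, q = Δφ/Δψ = 0.5576, d_rh = R√(Δφ²+q²Δλ²) = 7459.1 km
Excess = 7459.1 − 6944.9 = 514.2 ≈ 514 km

514 km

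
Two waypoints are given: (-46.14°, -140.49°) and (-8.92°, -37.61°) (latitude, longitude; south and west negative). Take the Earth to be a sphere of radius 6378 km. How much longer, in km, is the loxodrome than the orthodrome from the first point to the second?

429 km

Great circle: cos σ = sin φ₁ sin φ₂ + cos φ₁ cos φ₂ cos Δλ,  σ = 1.6116 rad → d_gc = 10278.7 km
Rhumb line: Δψ = +0.7535, q = Δφ/Δψ = 0.8621, d_rh = R√(Δφ²+q²Δλ²) = 10707.6 km
Excess = 10707.6 − 10278.7 = 428.9 ≈ 429 km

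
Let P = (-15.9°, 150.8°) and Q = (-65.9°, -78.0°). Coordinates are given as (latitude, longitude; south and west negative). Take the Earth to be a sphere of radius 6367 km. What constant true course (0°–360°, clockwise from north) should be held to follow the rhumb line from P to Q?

Δψ = ln[tan(π/4+φ₂/2)/tan(π/4+φ₁/2)] = -1.2631
Δλ = +2.2899 rad (taken the short way round)
course = atan2(Δλ, Δψ) = 118.88°

118.9°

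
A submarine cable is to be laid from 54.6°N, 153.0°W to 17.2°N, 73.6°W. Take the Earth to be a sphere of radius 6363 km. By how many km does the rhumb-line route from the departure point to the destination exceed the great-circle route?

Great circle: cos σ = sin φ₁ sin φ₂ + cos φ₁ cos φ₂ cos Δλ,  σ = 1.2209 rad → d_gc = 7768.4 km
Rhumb line: Δψ = -0.8373, q = Δφ/Δψ = 0.7796, d_rh = R√(Δφ²+q²Δλ²) = 8031.5 km
Excess = 8031.5 − 7768.4 = 263.1 ≈ 263 km

263 km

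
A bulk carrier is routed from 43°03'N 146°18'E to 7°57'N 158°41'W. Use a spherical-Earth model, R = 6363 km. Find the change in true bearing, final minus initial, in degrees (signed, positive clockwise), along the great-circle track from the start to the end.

Initial bearing θ₁ = atan2(sin Δλ cos φ₂, cos φ₁ sin φ₂ − sin φ₁ cos φ₂ cos Δλ) = 109.45°
Final bearing θ₂ = (initial bearing from the destination back to the start) + 180° = 135.91°
Δθ = θ₂ − θ₁ = +26.5°

+26.5°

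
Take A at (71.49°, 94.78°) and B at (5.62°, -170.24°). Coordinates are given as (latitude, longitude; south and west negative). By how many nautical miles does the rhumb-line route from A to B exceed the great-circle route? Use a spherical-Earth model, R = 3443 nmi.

321 nmi

Great circle: cos σ = sin φ₁ sin φ₂ + cos φ₁ cos φ₂ cos Δλ,  σ = 1.5053 rad → d_gc = 5182.8 nmi
Rhumb line: Δψ = -1.7161, q = Δφ/Δψ = 0.6699, d_rh = R√(Δφ²+q²Δλ²) = 5503.4 nmi
Excess = 5503.4 − 5182.8 = 320.6 ≈ 321 nmi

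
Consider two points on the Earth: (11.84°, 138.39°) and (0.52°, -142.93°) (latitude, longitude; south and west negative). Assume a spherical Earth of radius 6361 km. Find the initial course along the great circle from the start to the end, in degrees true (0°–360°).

91.8°

θ = atan2( sin Δλ·cos φ₂ ,  cos φ₁ sin φ₂ − sin φ₁ cos φ₂ cos Δλ )
  = atan2(+0.9805, -0.0314) = 91.83°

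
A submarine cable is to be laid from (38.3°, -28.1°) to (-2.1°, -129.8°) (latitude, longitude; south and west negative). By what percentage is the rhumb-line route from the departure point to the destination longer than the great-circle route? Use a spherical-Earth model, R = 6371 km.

Great circle: σ = 1.7536 rad → d_gc = Rσ = 11171.9 km
Rhumb: Δφ = -0.7051, Δλ = -1.7750, Δψ = -0.7613, q = Δφ/Δψ = 0.9262 → d_rh = R√(Δφ²+q²Δλ²) = 11396.6 km
Excess = (11396.6 − 11171.9) / 11171.9 = 224.7 / 11171.9 = 2.01% ≈ 2.0%

2.0%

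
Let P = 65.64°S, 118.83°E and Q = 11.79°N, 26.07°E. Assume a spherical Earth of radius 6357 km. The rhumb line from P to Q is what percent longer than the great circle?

3.8%

Great circle: σ = 1.7778 rad → d_gc = Rσ = 11301.8 km
Rhumb: Δφ = +1.3514, Δλ = -1.6190, Δψ = +1.7404, q = Δφ/Δψ = 0.7765 → d_rh = R√(Δφ²+q²Δλ²) = 11733.0 km
Excess = (11733.0 − 11301.8) / 11301.8 = 431.2 / 11301.8 = 3.82% ≈ 3.8%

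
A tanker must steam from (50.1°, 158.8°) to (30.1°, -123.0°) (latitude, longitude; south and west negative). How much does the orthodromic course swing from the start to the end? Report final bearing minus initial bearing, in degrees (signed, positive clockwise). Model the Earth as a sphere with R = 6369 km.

At departure: θ₁ = atan2(sin Δλ cos φ₂, cos φ₁ sin φ₂ − sin φ₁ cos φ₂ cos Δλ) = 77.61°
At arrival: θ₂ = atan2(sin Δλ cos φ₁, −cos φ₂ sin φ₁ + sin φ₂ cos φ₁ cos Δλ) = 133.60°
Δθ = θ₂ − θ₁ = +56.0°

+56.0°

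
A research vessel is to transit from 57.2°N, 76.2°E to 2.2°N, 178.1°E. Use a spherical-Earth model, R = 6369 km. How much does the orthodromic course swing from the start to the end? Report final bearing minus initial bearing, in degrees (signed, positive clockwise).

Initial bearing θ₁ = atan2(sin Δλ cos φ₂, cos φ₁ sin φ₂ − sin φ₁ cos φ₂ cos Δλ) = 78.78°
Final bearing θ₂ = (initial bearing from the destination back to the start) + 180° = 147.88°
Δθ = θ₂ − θ₁ = +69.1°

+69.1°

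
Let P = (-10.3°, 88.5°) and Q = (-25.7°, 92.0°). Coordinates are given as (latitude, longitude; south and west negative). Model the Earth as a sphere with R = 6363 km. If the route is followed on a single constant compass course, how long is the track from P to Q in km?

1749 km

Rhumb course C = atan2(Δλ, Δψ) with Δψ = ln[tan(π/4+φ₂/2)/tan(π/4+φ₁/2)] = -0.2836, Δλ = +0.0611 → C = 167.85°
d = R·|Δφ| / |cos C| = 6363·0.26878 / 0.97759 = 1749 km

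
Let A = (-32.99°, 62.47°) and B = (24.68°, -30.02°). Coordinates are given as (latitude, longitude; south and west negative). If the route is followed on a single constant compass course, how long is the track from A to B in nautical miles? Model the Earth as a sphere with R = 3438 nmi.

Rhumb course C = atan2(Δλ, Δψ) with Δψ = ln[tan(π/4+φ₂/2)/tan(π/4+φ₁/2)] = +1.0552, Δλ = -1.6143 → C = 303.17°
d = R·|Δφ| / |cos C| = 3438·1.00653 / 0.54716 = 6324 nmi

6324 nmi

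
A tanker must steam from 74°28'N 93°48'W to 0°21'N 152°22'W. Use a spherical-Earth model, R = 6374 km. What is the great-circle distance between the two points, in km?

9081 km

cos σ = sin φ₁ sin φ₂ + cos φ₁ cos φ₂ cos Δλ
      = sin(74.47°)sin(0.35°) + cos(74.47°)cos(0.35°)cos(-58.57°) = 0.1455
σ = 81.631° → d = Rσ = 6374·1.42474 = 9081 km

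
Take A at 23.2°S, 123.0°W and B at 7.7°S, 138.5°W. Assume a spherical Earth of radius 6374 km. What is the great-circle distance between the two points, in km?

cos σ = sin φ₁ sin φ₂ + cos φ₁ cos φ₂ cos Δλ
      = sin(-23.20°)sin(-7.70°) + cos(-23.20°)cos(-7.70°)cos(-15.50°) = 0.9305
σ = 21.487° → d = Rσ = 6374·0.37501 = 2390 km

2390 km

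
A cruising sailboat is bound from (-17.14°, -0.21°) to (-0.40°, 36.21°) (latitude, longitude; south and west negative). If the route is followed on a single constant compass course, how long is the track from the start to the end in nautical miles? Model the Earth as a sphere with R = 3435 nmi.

Δψ = ln[tan(π/4+φ₂/2)/tan(π/4+φ₁/2)] = +0.2967;  Δφ = +0.2922 rad,  Δλ = +0.6356 rad
q = Δφ/Δψ = 0.9846
d = R·√(Δφ² + q²Δλ²) = 3435·0.69071 = 2373 nmi

2373 nmi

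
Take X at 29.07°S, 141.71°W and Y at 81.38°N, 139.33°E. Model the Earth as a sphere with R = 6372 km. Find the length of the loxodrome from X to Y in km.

Δψ = ln[tan(π/4+φ₂/2)/tan(π/4+φ₁/2)] = +3.1161;  Δφ = +1.9277 rad,  Δλ = -1.3781 rad
q = Δφ/Δψ = 0.6186
d = R·√(Δφ² + q²Δλ²) = 6372·2.10783 = 13431 km

13431 km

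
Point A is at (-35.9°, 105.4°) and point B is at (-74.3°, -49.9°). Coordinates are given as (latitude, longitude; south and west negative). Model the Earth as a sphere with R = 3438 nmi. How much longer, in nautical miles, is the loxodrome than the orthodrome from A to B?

Great circle: cos σ = sin φ₁ sin φ₂ + cos φ₁ cos φ₂ cos Δλ,  σ = 1.1968 rad → d_gc = 4114.5 nmi
Rhumb line: Δψ = -1.3093, q = Δφ/Δψ = 0.5119, d_rh = R√(Δφ²+q²Δλ²) = 5297.4 nmi
Excess = 5297.4 − 4114.5 = 1182.9 ≈ 1183 nmi

1183 nmi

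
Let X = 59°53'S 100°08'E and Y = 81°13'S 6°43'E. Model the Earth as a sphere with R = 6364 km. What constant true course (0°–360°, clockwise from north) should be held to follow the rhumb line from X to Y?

232.4°

Δψ = ln[tan(π/4+φ₂/2)/tan(π/4+φ₁/2)] = -1.2537
Δλ = -1.6304 rad (taken the short way round)
course = atan2(Δλ, Δψ) = 232.44°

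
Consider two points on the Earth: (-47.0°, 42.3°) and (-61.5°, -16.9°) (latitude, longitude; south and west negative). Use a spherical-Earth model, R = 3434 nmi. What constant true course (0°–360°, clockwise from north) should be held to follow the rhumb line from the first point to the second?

247.0°

Meridional parts: M(φ₁)=-0.9316, M(φ₂)=-1.3705 → ΔM = -0.4389;  Δλ = -1.0332 rad
tan C = Δλ / ΔM = +2.3541 → C = 246.98°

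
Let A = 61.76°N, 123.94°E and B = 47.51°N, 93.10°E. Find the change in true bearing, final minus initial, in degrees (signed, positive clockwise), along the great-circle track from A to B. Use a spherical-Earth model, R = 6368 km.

-25.5°

Initial bearing θ₁ = atan2(sin Δλ cos φ₂, cos φ₁ sin φ₂ − sin φ₁ cos φ₂ cos Δλ) = 244.93°
Final bearing θ₂ = (initial bearing from the destination back to the start) + 180° = 219.38°
Δθ = θ₂ − θ₁ = -25.5°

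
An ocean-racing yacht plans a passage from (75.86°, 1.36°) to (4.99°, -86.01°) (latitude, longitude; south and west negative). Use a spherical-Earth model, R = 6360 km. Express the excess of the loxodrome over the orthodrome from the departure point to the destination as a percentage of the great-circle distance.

5.4%

Great circle: σ = 1.4751 rad → d_gc = Rσ = 9381.9 km
Rhumb: Δφ = -1.2369, Δλ = -1.5249, Δψ = -2.0001, q = Δφ/Δψ = 0.6184 → d_rh = R√(Δφ²+q²Δλ²) = 9892.4 km
Excess = (9892.4 − 9381.9) / 9381.9 = 510.5 / 9381.9 = 5.44% ≈ 5.4%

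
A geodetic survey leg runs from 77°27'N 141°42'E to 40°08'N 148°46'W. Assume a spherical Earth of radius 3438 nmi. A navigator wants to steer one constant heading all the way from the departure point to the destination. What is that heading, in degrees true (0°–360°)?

Meridional parts: M(φ₁)=+2.2076, M(φ₂)=+0.7660 → ΔM = -1.4417;  Δλ = +1.2136 rad
tan C = Δλ / ΔM = -0.8418 → C = 139.91°

139.9°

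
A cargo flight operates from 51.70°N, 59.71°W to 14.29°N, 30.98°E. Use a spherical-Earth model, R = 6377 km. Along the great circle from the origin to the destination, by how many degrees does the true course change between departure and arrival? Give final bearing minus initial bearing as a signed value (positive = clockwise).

Initial bearing θ₁ = atan2(sin Δλ cos φ₂, cos φ₁ sin φ₂ − sin φ₁ cos φ₂ cos Δλ) = 80.50°
Final bearing θ₂ = (initial bearing from the destination back to the start) + 180° = 140.89°
Δθ = θ₂ − θ₁ = +60.4°

+60.4°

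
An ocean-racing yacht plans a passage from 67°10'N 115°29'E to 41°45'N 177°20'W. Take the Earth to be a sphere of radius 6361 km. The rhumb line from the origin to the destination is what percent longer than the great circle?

4.1%

Great circle: σ = 0.7584 rad → d_gc = Rσ = 4823.9 km
Rhumb: Δφ = -0.4436, Δλ = +1.1726, Δψ = -0.7965, q = Δφ/Δψ = 0.5570 → d_rh = R√(Δφ²+q²Δλ²) = 5021.9 km
Excess = (5021.9 − 4823.9) / 4823.9 = 198.0 / 4823.9 = 4.10% ≈ 4.1%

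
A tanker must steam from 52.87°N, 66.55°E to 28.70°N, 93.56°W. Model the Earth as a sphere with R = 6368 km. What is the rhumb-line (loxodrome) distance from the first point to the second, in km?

Δψ = ln[tan(π/4+φ₂/2)/tan(π/4+φ₁/2)] = -0.5678;  Δφ = -0.4218 rad,  Δλ = -2.7944 rad
q = Δφ/Δψ = 0.7430
d = R·√(Δφ² + q²Δλ²) = 6368·2.11857 = 13491 km

13491 km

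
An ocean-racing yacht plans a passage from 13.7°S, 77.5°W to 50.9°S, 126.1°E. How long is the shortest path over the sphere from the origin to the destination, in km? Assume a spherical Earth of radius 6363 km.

12459 km

Haversine: a = sin²(Δφ/2)+cos φ₁ cos φ₂ sin²(Δλ/2) = 0.68884;  σ = 2·atan2(√a,√(1−a))
σ = 112.191° → d = Rσ = 6363·1.95809 = 12459 km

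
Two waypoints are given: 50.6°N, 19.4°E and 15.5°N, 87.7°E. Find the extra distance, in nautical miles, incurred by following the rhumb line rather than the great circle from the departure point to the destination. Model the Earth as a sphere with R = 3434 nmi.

81 nmi

Great circle: cos σ = sin φ₁ sin φ₂ + cos φ₁ cos φ₂ cos Δλ,  σ = 1.1234 rad → d_gc = 3857.6 nmi
Rhumb line: Δψ = -0.7532, q = Δφ/Δψ = 0.8134, d_rh = R√(Δφ²+q²Δλ²) = 3938.4 nmi
Excess = 3938.4 − 3857.6 = 80.8 ≈ 81 nmi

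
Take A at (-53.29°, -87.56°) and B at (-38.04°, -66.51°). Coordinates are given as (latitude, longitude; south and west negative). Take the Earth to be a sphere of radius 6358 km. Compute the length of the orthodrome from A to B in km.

cos σ = sin φ₁ sin φ₂ + cos φ₁ cos φ₂ cos Δλ
      = sin(-53.29°)sin(-38.04°) + cos(-53.29°)cos(-38.04°)cos(21.05°) = 0.9334
σ = 21.034° → d = Rσ = 6358·0.36710 = 2334 km

2334 km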